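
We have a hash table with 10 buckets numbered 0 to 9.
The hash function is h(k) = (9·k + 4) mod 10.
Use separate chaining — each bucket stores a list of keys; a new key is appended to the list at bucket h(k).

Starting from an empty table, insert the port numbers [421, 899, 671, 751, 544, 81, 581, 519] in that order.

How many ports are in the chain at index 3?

421 → bucket 3
899 → bucket 5
671 → bucket 3 (collision)
751 → bucket 3 (collision)
544 → bucket 0
81 → bucket 3 (collision)
581 → bucket 3 (collision)
519 → bucket 5 (collision)
Final buckets:
0: 544
1: .
2: .
3: 421 -> 671 -> 751 -> 81 -> 581
4: .
5: 899 -> 519
6: .
7: .
8: .
9: .

5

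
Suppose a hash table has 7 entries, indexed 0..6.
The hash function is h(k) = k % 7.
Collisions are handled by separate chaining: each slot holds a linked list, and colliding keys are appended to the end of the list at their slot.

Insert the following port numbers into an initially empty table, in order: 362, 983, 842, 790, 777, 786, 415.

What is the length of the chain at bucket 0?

1

362 -> bucket 5
983 -> bucket 3
842 -> bucket 2
790 -> bucket 6
777 -> bucket 0
786 -> bucket 2 (collision)
415 -> bucket 2 (collision)
Final buckets:
0: 777
1: _
2: 842 -> 786 -> 415
3: 983
4: _
5: 362
6: 790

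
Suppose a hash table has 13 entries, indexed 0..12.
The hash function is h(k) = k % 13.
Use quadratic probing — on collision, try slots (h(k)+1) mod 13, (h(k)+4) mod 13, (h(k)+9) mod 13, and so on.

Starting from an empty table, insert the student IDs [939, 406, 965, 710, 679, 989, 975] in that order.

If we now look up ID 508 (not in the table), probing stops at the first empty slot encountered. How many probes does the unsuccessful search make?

939 hashes to 3; slot 3 is free -> place at 3.
406 hashes to 3; 3 taken -> place at 4.
965 hashes to 3; 3,4 taken -> place at 7.
710 hashes to 8; slot 8 is free -> place at 8.
679 hashes to 3; 3,4,7 taken -> place at 12.
989 hashes to 1; slot 1 is free -> place at 1.
975 hashes to 0; slot 0 is free -> place at 0.
Table: [975, 989, —, 939, 406, —, —, 965, 710, —, —, —, 679]
Lookup 508: h=1, probe 1,2 → slot 2 empty, not found.

2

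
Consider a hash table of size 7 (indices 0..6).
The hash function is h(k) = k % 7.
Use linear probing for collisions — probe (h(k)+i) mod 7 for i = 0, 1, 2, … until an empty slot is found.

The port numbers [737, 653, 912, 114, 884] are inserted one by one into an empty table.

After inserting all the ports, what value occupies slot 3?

653

737: h=2 -> slot 2
653: h=2, probe 2,3 -> slot 3
912: h=2, probe 2,3,4 -> slot 4
114: h=2, probe 2,3,4,5 -> slot 5
884: h=2, probe 2,3,4,5,6 -> slot 6
Table: [∅, ∅, 737, 653, 912, 114, 884]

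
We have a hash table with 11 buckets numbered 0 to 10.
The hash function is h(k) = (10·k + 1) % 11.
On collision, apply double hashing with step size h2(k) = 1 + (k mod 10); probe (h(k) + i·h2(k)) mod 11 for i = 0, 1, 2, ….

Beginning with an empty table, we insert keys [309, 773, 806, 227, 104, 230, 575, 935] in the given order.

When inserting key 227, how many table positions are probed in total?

Insert 309: h=0, slot 0 empty -> index 0.
Insert 773: h=9, slot 9 empty -> index 9.
Insert 806: h=9, h2=7, slot 9 occupied -> index 5.
Insert 227: h=5, h2=8, slot 5 occupied -> index 2.
Insert 104: h=7, slot 7 empty -> index 7.
Insert 230: h=2, h2=1, slot 2 occupied -> index 3.
Insert 575: h=9, h2=6, slot 9 occupied -> index 4.
Insert 935: h=1, slot 1 empty -> index 1.
Table: [309, 935, 227, 230, 575, 806, -, 104, -, 773, -]

2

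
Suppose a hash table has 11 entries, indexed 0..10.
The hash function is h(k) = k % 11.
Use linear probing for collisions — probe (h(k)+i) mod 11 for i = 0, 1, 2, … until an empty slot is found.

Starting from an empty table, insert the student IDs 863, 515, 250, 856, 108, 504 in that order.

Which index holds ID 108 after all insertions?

0

863: h=5 -> slot 5
515: h=9 -> slot 9
250: h=8 -> slot 8
856: h=9, probe 9,10 -> slot 10
108: h=9, probe 9,10,0 -> slot 0
504: h=9, probe 9,10,0,1 -> slot 1
Table: [108, 504, _, _, _, 863, _, _, 250, 515, 856]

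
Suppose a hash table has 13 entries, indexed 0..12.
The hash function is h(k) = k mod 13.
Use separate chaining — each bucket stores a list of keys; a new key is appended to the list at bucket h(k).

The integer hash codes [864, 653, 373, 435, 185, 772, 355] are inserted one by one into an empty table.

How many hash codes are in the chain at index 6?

2

Insert 864: h=6, bucket 6 empty → new chain.
Insert 653: h=3, bucket 3 empty → new chain.
Insert 373: h=9, bucket 9 empty → new chain.
Insert 435: h=6, bucket 6 nonempty → append to chain.
Insert 185: h=3, bucket 3 nonempty → append to chain.
Insert 772: h=5, bucket 5 empty → new chain.
Insert 355: h=4, bucket 4 empty → new chain.
Final buckets:
0: -
1: -
2: -
3: 653 -> 185
4: 355
5: 772
6: 864 -> 435
7: -
8: -
9: 373
10: -
11: -
12: -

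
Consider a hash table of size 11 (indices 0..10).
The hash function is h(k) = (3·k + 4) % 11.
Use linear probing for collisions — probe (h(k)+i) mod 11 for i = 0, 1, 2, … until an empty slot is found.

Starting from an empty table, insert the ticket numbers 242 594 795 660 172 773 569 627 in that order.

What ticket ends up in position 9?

627

Insert 242: h=4, slot 4 empty → index 4.
Insert 594: h=4, slot 4 occupied → index 5.
Insert 795: h=2, slot 2 empty → index 2.
Insert 660: h=4, slots 4,5 occupied → index 6.
Insert 172: h=3, slot 3 empty → index 3.
Insert 773: h=2, slots 2,3,4,5,6 occupied → index 7.
Insert 569: h=6, slots 6,7 occupied → index 8.
Insert 627: h=4, slots 4,5,6,7,8 occupied → index 9.
Table: [., ., 795, 172, 242, 594, 660, 773, 569, 627, .]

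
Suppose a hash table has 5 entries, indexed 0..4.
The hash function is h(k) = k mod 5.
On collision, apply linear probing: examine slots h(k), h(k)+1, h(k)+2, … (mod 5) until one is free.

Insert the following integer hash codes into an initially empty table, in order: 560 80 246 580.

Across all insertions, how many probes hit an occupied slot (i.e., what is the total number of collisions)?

5

560: h=0 => slot 0
80: h=0, probe 0,1 => slot 1
246: h=1, probe 1,2 => slot 2
580: h=0, probe 0,1,2,3 => slot 3
Table: [560, 80, 246, 580, _]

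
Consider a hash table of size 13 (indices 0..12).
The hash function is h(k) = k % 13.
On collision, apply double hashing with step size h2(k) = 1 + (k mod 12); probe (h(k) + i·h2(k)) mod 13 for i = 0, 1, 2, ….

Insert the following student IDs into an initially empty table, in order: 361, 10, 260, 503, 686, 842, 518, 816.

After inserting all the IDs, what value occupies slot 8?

10

361 hashes to 10; slot 10 is free => place at 10.
10 hashes to 10, h2=11; 10 taken => place at 8.
260 hashes to 0; slot 0 is free => place at 0.
503 hashes to 9; slot 9 is free => place at 9.
686 hashes to 10, h2=3; 10,0 taken => place at 3.
842 hashes to 10, h2=3; 10,0,3 taken => place at 6.
518 hashes to 11; slot 11 is free => place at 11.
816 hashes to 10, h2=1; 10,11 taken => place at 12.
Table: [260, _, _, 686, _, _, 842, _, 10, 503, 361, 518, 816]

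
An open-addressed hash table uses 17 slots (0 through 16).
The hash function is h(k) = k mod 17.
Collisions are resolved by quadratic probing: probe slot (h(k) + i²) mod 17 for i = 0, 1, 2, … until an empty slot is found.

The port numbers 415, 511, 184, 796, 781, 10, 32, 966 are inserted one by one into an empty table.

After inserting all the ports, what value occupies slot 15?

796

415: h=7 → slot 7
511: h=1 → slot 1
184: h=14 → slot 14
796: h=14, probe 14,15 → slot 15
781: h=16 → slot 16
10: h=10 → slot 10
32: h=15, probe 15,16,2 → slot 2
966: h=14, probe 14,15,1,6 → slot 6
Table: [., 511, 32, ., ., ., 966, 415, ., ., 10, ., ., ., 184, 796, 781]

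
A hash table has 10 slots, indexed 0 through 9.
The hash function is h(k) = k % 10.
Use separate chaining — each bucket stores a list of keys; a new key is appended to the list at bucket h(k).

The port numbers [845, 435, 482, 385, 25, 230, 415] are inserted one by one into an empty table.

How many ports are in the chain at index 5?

Insert 845: h=5, bucket 5 empty -> new chain.
Insert 435: h=5, bucket 5 nonempty -> append to chain.
Insert 482: h=2, bucket 2 empty -> new chain.
Insert 385: h=5, bucket 5 nonempty -> append to chain.
Insert 25: h=5, bucket 5 nonempty -> append to chain.
Insert 230: h=0, bucket 0 empty -> new chain.
Insert 415: h=5, bucket 5 nonempty -> append to chain.
Final buckets:
0: 230
1: _
2: 482
3: _
4: _
5: 845 -> 435 -> 385 -> 25 -> 415
6: _
7: _
8: _
9: _

5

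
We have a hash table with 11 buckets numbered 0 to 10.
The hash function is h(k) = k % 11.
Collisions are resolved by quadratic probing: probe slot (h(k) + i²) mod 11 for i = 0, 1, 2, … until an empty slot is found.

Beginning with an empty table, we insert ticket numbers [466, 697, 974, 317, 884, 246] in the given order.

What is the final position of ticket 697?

466 hashes to 4; slot 4 is free → place at 4.
697 hashes to 4; 4 taken → place at 5.
974 hashes to 6; slot 6 is free → place at 6.
317 hashes to 9; slot 9 is free → place at 9.
884 hashes to 4; 4,5 taken → place at 8.
246 hashes to 4; 4,5,8 taken → place at 2.
Table: [—, —, 246, —, 466, 697, 974, —, 884, 317, —]

5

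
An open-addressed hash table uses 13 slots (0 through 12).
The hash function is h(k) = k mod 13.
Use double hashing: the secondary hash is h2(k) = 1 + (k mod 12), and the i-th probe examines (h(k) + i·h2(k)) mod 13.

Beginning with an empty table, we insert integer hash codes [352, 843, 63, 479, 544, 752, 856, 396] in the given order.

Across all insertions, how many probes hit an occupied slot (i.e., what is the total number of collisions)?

Insert 352: h=1, slot 1 empty → index 1.
Insert 843: h=11, slot 11 empty → index 11.
Insert 63: h=11, h2=4, slot 11 occupied → index 2.
Insert 479: h=11, h2=12, slot 11 occupied → index 10.
Insert 544: h=11, h2=5, slot 11 occupied → index 3.
Insert 752: h=11, h2=9, slot 11 occupied → index 7.
Insert 856: h=11, h2=5, slots 11,3 occupied → index 8.
Insert 396: h=6, slot 6 empty → index 6.
Table: [—, 352, 63, 544, —, —, 396, 752, 856, —, 479, 843, —]

6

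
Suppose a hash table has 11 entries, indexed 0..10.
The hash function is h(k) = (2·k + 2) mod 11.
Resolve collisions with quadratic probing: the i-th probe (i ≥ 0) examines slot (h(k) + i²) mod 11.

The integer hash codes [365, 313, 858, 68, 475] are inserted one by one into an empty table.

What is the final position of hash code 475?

365 hashes to 6; slot 6 is free -> place at 6.
313 hashes to 1; slot 1 is free -> place at 1.
858 hashes to 2; slot 2 is free -> place at 2.
68 hashes to 6; 6 taken -> place at 7.
475 hashes to 6; 6,7 taken -> place at 10.
Table: [-, 313, 858, -, -, -, 365, 68, -, -, 475]

10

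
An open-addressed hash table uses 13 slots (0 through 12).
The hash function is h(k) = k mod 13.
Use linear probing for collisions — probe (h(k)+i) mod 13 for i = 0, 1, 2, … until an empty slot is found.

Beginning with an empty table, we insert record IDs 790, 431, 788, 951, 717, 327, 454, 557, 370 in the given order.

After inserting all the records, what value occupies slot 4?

Insert 790: h=10, slot 10 empty => index 10.
Insert 431: h=2, slot 2 empty => index 2.
Insert 788: h=8, slot 8 empty => index 8.
Insert 951: h=2, slot 2 occupied => index 3.
Insert 717: h=2, slots 2,3 occupied => index 4.
Insert 327: h=2, slots 2,3,4 occupied => index 5.
Insert 454: h=12, slot 12 empty => index 12.
Insert 557: h=11, slot 11 empty => index 11.
Insert 370: h=6, slot 6 empty => index 6.
Table: [., ., 431, 951, 717, 327, 370, ., 788, ., 790, 557, 454]

717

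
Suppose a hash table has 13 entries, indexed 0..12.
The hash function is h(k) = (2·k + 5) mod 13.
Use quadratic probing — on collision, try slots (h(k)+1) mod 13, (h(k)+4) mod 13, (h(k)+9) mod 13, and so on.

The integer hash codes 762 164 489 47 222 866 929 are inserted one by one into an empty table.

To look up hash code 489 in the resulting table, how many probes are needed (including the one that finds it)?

3

Insert 762: h=8, slot 8 empty → index 8.
Insert 164: h=8, slot 8 occupied → index 9.
Insert 489: h=8, slots 8,9 occupied → index 12.
Insert 47: h=8, slots 8,9,12 occupied → index 4.
Insert 222: h=7, slot 7 empty → index 7.
Insert 866: h=8, slots 8,9,12,4 occupied → index 11.
Insert 929: h=4, slot 4 occupied → index 5.
Table: [∅, ∅, ∅, ∅, 47, 929, ∅, 222, 762, 164, ∅, 866, 489]
Lookup 489: h=8, probe 8,9,12 → found at 12.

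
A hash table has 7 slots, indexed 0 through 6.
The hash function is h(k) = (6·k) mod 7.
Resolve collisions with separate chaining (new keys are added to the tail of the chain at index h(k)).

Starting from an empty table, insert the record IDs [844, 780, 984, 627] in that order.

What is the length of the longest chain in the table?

3

844 -> bucket 3
780 -> bucket 4
984 -> bucket 3 (collision)
627 -> bucket 3 (collision)
Final buckets:
0: _
1: _
2: _
3: 844 -> 984 -> 627
4: 780
5: _
6: _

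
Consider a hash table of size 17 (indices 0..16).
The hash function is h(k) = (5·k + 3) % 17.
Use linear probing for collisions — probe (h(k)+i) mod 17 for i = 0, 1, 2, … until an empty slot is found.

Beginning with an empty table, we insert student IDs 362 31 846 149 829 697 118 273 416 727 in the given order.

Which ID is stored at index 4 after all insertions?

727

362: h=11 -> slot 11
31: h=5 -> slot 5
846: h=0 -> slot 0
149: h=0, probe 0,1 -> slot 1
829: h=0, probe 0,1,2 -> slot 2
697: h=3 -> slot 3
118: h=15 -> slot 15
273: h=8 -> slot 8
416: h=9 -> slot 9
727: h=0, probe 0,1,2,3,4 -> slot 4
Table: [846, 149, 829, 697, 727, 31, ∅, ∅, 273, 416, ∅, 362, ∅, ∅, ∅, 118, ∅]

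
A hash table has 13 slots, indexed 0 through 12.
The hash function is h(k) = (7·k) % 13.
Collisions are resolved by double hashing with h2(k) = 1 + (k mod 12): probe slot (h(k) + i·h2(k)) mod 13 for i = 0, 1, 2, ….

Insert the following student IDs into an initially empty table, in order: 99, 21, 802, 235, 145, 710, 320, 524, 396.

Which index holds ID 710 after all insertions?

99 hashes to 4; slot 4 is free -> place at 4.
21 hashes to 4, h2=10; 4 taken -> place at 1.
802 hashes to 11; slot 11 is free -> place at 11.
235 hashes to 7; slot 7 is free -> place at 7.
145 hashes to 1, h2=2; 1 taken -> place at 3.
710 hashes to 4, h2=3; 4,7 taken -> place at 10.
320 hashes to 4, h2=9; 4 taken -> place at 0.
524 hashes to 2; slot 2 is free -> place at 2.
396 hashes to 3, h2=1; 3,4 taken -> place at 5.
Table: [320, 21, 524, 145, 99, 396, _, 235, _, _, 710, 802, _]

10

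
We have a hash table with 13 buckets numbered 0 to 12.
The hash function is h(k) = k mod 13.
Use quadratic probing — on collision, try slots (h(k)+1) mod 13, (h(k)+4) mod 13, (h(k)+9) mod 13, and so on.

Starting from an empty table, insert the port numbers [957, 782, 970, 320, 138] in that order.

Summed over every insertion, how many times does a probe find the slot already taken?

Insert 957: h=8, slot 8 empty -> index 8.
Insert 782: h=2, slot 2 empty -> index 2.
Insert 970: h=8, slot 8 occupied -> index 9.
Insert 320: h=8, slots 8,9 occupied -> index 12.
Insert 138: h=8, slots 8,9,12 occupied -> index 4.
Table: [-, -, 782, -, 138, -, -, -, 957, 970, -, -, 320]

6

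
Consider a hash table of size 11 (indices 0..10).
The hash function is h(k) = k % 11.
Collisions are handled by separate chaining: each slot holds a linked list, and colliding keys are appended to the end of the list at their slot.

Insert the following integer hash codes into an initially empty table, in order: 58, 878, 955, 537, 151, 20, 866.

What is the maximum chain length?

58 → bucket 3
878 → bucket 9
955 → bucket 9 (collision)
537 → bucket 9 (collision)
151 → bucket 8
20 → bucket 9 (collision)
866 → bucket 8 (collision)
Final buckets:
0: ∅
1: ∅
2: ∅
3: 58
4: ∅
5: ∅
6: ∅
7: ∅
8: 151 -> 866
9: 878 -> 955 -> 537 -> 20
10: ∅

4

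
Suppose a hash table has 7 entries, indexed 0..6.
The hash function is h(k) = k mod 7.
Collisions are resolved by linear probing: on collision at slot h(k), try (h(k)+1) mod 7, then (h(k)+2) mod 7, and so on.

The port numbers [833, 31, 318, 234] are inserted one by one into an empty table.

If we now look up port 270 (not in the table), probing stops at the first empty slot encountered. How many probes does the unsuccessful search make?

833: h=0 -> slot 0
31: h=3 -> slot 3
318: h=3, probe 3,4 -> slot 4
234: h=3, probe 3,4,5 -> slot 5
Table: [833, —, —, 31, 318, 234, —]
Lookup 270: h=4, probe 4,5,6 → slot 6 empty, not found.

3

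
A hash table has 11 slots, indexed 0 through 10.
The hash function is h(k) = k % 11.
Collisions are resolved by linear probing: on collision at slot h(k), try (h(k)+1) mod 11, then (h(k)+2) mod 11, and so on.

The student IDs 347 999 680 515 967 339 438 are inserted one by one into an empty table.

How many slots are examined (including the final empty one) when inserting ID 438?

Insert 347: h=6, slot 6 empty → index 6.
Insert 999: h=9, slot 9 empty → index 9.
Insert 680: h=9, slot 9 occupied → index 10.
Insert 515: h=9, slots 9,10 occupied → index 0.
Insert 967: h=10, slots 10,0 occupied → index 1.
Insert 339: h=9, slots 9,10,0,1 occupied → index 2.
Insert 438: h=9, slots 9,10,0,1,2 occupied → index 3.
Table: [515, 967, 339, 438, ., ., 347, ., ., 999, 680]

6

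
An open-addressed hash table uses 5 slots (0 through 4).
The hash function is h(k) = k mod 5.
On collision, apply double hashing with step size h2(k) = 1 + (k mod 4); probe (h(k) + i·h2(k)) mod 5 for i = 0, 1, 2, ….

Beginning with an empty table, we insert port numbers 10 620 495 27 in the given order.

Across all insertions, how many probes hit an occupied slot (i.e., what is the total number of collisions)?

2

Insert 10: h=0, slot 0 empty -> index 0.
Insert 620: h=0, h2=1, slot 0 occupied -> index 1.
Insert 495: h=0, h2=4, slot 0 occupied -> index 4.
Insert 27: h=2, slot 2 empty -> index 2.
Table: [10, 620, 27, —, 495]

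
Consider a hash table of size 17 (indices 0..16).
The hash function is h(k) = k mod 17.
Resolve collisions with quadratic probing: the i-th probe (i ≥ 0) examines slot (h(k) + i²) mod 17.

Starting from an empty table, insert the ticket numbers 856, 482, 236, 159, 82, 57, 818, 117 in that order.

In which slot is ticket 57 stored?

5

Insert 856: h=6, slot 6 empty -> index 6.
Insert 482: h=6, slot 6 occupied -> index 7.
Insert 236: h=15, slot 15 empty -> index 15.
Insert 159: h=6, slots 6,7 occupied -> index 10.
Insert 82: h=14, slot 14 empty -> index 14.
Insert 57: h=6, slots 6,7,10,15 occupied -> index 5.
Insert 818: h=2, slot 2 empty -> index 2.
Insert 117: h=15, slot 15 occupied -> index 16.
Table: [∅, ∅, 818, ∅, ∅, 57, 856, 482, ∅, ∅, 159, ∅, ∅, ∅, 82, 236, 117]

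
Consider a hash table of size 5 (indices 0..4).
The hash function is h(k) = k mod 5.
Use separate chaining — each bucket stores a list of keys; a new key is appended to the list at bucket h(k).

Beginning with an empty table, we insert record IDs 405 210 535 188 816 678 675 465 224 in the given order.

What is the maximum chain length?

405 → bucket 0
210 → bucket 0 (collision)
535 → bucket 0 (collision)
188 → bucket 3
816 → bucket 1
678 → bucket 3 (collision)
675 → bucket 0 (collision)
465 → bucket 0 (collision)
224 → bucket 4
Final buckets:
0: 405 -> 210 -> 535 -> 675 -> 465
1: 816
2: —
3: 188 -> 678
4: 224

5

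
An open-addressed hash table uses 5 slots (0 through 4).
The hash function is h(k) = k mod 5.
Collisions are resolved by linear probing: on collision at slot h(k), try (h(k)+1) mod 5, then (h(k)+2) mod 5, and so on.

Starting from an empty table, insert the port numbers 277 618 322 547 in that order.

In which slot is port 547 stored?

277: h=2 -> slot 2
618: h=3 -> slot 3
322: h=2, probe 2,3,4 -> slot 4
547: h=2, probe 2,3,4,0 -> slot 0
Table: [547, ∅, 277, 618, 322]

0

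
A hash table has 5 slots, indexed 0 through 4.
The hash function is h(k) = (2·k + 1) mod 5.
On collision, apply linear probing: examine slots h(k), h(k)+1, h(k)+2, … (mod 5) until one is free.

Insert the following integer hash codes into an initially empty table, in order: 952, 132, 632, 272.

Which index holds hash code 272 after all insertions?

952 hashes to 0; slot 0 is free -> place at 0.
132 hashes to 0; 0 taken -> place at 1.
632 hashes to 0; 0,1 taken -> place at 2.
272 hashes to 0; 0,1,2 taken -> place at 3.
Table: [952, 132, 632, 272, —]

3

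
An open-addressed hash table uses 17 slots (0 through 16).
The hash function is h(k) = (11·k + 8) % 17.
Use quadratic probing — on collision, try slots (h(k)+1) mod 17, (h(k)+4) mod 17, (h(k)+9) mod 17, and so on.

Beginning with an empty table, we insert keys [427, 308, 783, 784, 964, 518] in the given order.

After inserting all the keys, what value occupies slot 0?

784

427 hashes to 13; slot 13 is free → place at 13.
308 hashes to 13; 13 taken → place at 14.
783 hashes to 2; slot 2 is free → place at 2.
784 hashes to 13; 13,14 taken → place at 0.
964 hashes to 4; slot 4 is free → place at 4.
518 hashes to 11; slot 11 is free → place at 11.
Table: [784, -, 783, -, 964, -, -, -, -, -, -, 518, -, 427, 308, -, -]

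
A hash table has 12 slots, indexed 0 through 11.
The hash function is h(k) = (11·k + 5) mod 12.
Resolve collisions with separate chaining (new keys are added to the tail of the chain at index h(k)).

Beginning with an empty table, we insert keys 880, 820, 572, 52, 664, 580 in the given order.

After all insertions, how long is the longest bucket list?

Insert 880: h=1, bucket 1 empty → new chain.
Insert 820: h=1, bucket 1 nonempty → append to chain.
Insert 572: h=9, bucket 9 empty → new chain.
Insert 52: h=1, bucket 1 nonempty → append to chain.
Insert 664: h=1, bucket 1 nonempty → append to chain.
Insert 580: h=1, bucket 1 nonempty → append to chain.
Final buckets:
0: _
1: 880 -> 820 -> 52 -> 664 -> 580
2: _
3: _
4: _
5: _
6: _
7: _
8: _
9: 572
10: _
11: _

5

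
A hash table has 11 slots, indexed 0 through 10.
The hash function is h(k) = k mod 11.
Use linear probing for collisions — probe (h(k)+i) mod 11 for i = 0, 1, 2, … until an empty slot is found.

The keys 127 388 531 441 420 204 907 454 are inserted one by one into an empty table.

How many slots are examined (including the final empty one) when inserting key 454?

Insert 127: h=6, slot 6 empty => index 6.
Insert 388: h=3, slot 3 empty => index 3.
Insert 531: h=3, slot 3 occupied => index 4.
Insert 441: h=1, slot 1 empty => index 1.
Insert 420: h=2, slot 2 empty => index 2.
Insert 204: h=6, slot 6 occupied => index 7.
Insert 907: h=5, slot 5 empty => index 5.
Insert 454: h=3, slots 3,4,5,6,7 occupied => index 8.
Table: [_, 441, 420, 388, 531, 907, 127, 204, 454, _, _]

6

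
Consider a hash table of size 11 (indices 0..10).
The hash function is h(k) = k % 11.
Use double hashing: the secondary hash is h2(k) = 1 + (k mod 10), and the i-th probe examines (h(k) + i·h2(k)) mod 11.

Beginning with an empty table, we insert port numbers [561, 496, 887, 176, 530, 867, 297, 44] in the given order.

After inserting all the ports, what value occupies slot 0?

561: h=0 => slot 0
496: h=1 => slot 1
887: h=7 => slot 7
176: h=0, h2=7, probe 0,7,3 => slot 3
530: h=2 => slot 2
867: h=9 => slot 9
297: h=0, h2=8, probe 0,8 => slot 8
44: h=0, h2=5, probe 0,5 => slot 5
Table: [561, 496, 530, 176, ∅, 44, ∅, 887, 297, 867, ∅]

561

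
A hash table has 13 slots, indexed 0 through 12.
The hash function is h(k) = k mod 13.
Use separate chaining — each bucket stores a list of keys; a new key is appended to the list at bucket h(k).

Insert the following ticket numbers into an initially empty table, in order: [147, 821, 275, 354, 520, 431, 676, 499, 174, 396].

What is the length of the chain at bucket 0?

2

147 -> bucket 4
821 -> bucket 2
275 -> bucket 2 (collision)
354 -> bucket 3
520 -> bucket 0
431 -> bucket 2 (collision)
676 -> bucket 0 (collision)
499 -> bucket 5
174 -> bucket 5 (collision)
396 -> bucket 6
Final buckets:
0: 520 -> 676
1: _
2: 821 -> 275 -> 431
3: 354
4: 147
5: 499 -> 174
6: 396
7: _
8: _
9: _
10: _
11: _
12: _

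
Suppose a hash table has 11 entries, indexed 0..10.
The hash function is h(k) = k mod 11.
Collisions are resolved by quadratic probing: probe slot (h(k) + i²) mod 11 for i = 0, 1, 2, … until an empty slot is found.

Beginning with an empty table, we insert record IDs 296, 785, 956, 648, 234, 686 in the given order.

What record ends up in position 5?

686

296 hashes to 10; slot 10 is free => place at 10.
785 hashes to 4; slot 4 is free => place at 4.
956 hashes to 10; 10 taken => place at 0.
648 hashes to 10; 10,0 taken => place at 3.
234 hashes to 3; 3,4 taken => place at 7.
686 hashes to 4; 4 taken => place at 5.
Table: [956, —, —, 648, 785, 686, —, 234, —, —, 296]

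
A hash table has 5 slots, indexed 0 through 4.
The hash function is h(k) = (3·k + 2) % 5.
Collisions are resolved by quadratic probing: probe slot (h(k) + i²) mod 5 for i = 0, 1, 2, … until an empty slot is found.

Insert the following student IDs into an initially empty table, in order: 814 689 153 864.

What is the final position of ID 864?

814 hashes to 4; slot 4 is free -> place at 4.
689 hashes to 4; 4 taken -> place at 0.
153 hashes to 1; slot 1 is free -> place at 1.
864 hashes to 4; 4,0 taken -> place at 3.
Table: [689, 153, ., 864, 814]

3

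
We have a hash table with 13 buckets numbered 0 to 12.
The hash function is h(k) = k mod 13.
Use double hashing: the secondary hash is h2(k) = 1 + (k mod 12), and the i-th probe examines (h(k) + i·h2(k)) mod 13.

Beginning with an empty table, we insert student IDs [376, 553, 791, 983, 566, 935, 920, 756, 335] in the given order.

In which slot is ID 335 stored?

5

376: h=12 => slot 12
553: h=7 => slot 7
791: h=11 => slot 11
983: h=8 => slot 8
566: h=7, h2=3, probe 7,10 => slot 10
935: h=12, h2=12, probe 12,11,10,9 => slot 9
920: h=10, h2=9, probe 10,6 => slot 6
756: h=2 => slot 2
335: h=10, h2=12, probe 10,9,8,7,6,5 => slot 5
Table: [—, —, 756, —, —, 335, 920, 553, 983, 935, 566, 791, 376]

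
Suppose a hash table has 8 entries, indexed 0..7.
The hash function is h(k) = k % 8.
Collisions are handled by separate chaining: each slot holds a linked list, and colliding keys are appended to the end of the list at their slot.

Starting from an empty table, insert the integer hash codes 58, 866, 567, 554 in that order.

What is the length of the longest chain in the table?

3

58 -> bucket 2
866 -> bucket 2 (collision)
567 -> bucket 7
554 -> bucket 2 (collision)
Final buckets:
0: —
1: —
2: 58 -> 866 -> 554
3: —
4: —
5: —
6: —
7: 567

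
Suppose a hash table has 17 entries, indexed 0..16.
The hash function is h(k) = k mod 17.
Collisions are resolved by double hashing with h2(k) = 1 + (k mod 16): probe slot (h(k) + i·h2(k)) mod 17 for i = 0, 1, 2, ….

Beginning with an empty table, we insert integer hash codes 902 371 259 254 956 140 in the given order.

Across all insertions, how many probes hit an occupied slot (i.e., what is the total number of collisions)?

3

902 hashes to 1; slot 1 is free => place at 1.
371 hashes to 14; slot 14 is free => place at 14.
259 hashes to 4; slot 4 is free => place at 4.
254 hashes to 16; slot 16 is free => place at 16.
956 hashes to 4, h2=13; 4 taken => place at 0.
140 hashes to 4, h2=13; 4,0 taken => place at 13.
Table: [956, 902, —, —, 259, —, —, —, —, —, —, —, —, 140, 371, —, 254]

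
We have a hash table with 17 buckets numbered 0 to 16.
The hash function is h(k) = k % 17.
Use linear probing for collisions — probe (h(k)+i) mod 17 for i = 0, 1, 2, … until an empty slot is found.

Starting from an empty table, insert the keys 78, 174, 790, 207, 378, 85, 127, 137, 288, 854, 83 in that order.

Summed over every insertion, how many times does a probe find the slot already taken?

78 hashes to 10; slot 10 is free => place at 10.
174 hashes to 4; slot 4 is free => place at 4.
790 hashes to 8; slot 8 is free => place at 8.
207 hashes to 3; slot 3 is free => place at 3.
378 hashes to 4; 4 taken => place at 5.
85 hashes to 0; slot 0 is free => place at 0.
127 hashes to 8; 8 taken => place at 9.
137 hashes to 1; slot 1 is free => place at 1.
288 hashes to 16; slot 16 is free => place at 16.
854 hashes to 4; 4,5 taken => place at 6.
83 hashes to 15; slot 15 is free => place at 15.
Table: [85, 137, ∅, 207, 174, 378, 854, ∅, 790, 127, 78, ∅, ∅, ∅, ∅, 83, 288]

4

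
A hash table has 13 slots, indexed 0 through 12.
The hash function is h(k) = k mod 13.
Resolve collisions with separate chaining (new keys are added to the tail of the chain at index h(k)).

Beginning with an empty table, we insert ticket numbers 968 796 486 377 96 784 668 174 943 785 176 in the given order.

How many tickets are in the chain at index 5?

5

Insert 968: h=6, bucket 6 empty -> new chain.
Insert 796: h=3, bucket 3 empty -> new chain.
Insert 486: h=5, bucket 5 empty -> new chain.
Insert 377: h=0, bucket 0 empty -> new chain.
Insert 96: h=5, bucket 5 nonempty -> append to chain.
Insert 784: h=4, bucket 4 empty -> new chain.
Insert 668: h=5, bucket 5 nonempty -> append to chain.
Insert 174: h=5, bucket 5 nonempty -> append to chain.
Insert 943: h=7, bucket 7 empty -> new chain.
Insert 785: h=5, bucket 5 nonempty -> append to chain.
Insert 176: h=7, bucket 7 nonempty -> append to chain.
Final buckets:
0: 377
1: ∅
2: ∅
3: 796
4: 784
5: 486 -> 96 -> 668 -> 174 -> 785
6: 968
7: 943 -> 176
8: ∅
9: ∅
10: ∅
11: ∅
12: ∅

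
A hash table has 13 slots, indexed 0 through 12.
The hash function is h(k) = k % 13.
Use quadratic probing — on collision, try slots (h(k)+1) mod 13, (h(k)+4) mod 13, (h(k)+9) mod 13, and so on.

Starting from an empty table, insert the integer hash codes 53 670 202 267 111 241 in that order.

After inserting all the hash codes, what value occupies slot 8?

Insert 53: h=1, slot 1 empty → index 1.
Insert 670: h=7, slot 7 empty → index 7.
Insert 202: h=7, slot 7 occupied → index 8.
Insert 267: h=7, slots 7,8 occupied → index 11.
Insert 111: h=7, slots 7,8,11 occupied → index 3.
Insert 241: h=7, slots 7,8,11,3 occupied → index 10.
Table: [_, 53, _, 111, _, _, _, 670, 202, _, 241, 267, _]

202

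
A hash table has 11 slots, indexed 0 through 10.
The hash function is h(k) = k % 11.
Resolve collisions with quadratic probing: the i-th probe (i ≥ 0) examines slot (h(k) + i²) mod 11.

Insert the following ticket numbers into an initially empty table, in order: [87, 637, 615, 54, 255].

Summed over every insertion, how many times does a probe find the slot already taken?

87 hashes to 10; slot 10 is free → place at 10.
637 hashes to 10; 10 taken → place at 0.
615 hashes to 10; 10,0 taken → place at 3.
54 hashes to 10; 10,0,3 taken → place at 8.
255 hashes to 2; slot 2 is free → place at 2.
Table: [637, —, 255, 615, —, —, —, —, 54, —, 87]

6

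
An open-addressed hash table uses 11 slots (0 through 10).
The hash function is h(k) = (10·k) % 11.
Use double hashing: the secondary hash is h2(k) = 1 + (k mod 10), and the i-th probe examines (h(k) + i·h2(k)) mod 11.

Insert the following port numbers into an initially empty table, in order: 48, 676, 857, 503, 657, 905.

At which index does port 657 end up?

48 hashes to 7; slot 7 is free -> place at 7.
676 hashes to 6; slot 6 is free -> place at 6.
857 hashes to 1; slot 1 is free -> place at 1.
503 hashes to 3; slot 3 is free -> place at 3.
657 hashes to 3, h2=8; 3 taken -> place at 0.
905 hashes to 8; slot 8 is free -> place at 8.
Table: [657, 857, -, 503, -, -, 676, 48, 905, -, -]

0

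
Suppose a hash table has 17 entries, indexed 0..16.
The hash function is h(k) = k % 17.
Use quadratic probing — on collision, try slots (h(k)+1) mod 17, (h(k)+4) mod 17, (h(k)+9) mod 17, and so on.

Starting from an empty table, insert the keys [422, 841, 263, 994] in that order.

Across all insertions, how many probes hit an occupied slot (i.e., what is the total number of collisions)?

422: h=14 => slot 14
841: h=8 => slot 8
263: h=8, probe 8,9 => slot 9
994: h=8, probe 8,9,12 => slot 12
Table: [—, —, —, —, —, —, —, —, 841, 263, —, —, 994, —, 422, —, —]

3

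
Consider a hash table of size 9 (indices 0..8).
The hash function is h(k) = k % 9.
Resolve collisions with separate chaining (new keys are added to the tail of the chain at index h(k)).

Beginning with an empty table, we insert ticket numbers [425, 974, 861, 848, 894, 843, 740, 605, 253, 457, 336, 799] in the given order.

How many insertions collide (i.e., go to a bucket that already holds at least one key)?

425 -> bucket 2
974 -> bucket 2 (collision)
861 -> bucket 6
848 -> bucket 2 (collision)
894 -> bucket 3
843 -> bucket 6 (collision)
740 -> bucket 2 (collision)
605 -> bucket 2 (collision)
253 -> bucket 1
457 -> bucket 7
336 -> bucket 3 (collision)
799 -> bucket 7 (collision)
Final buckets:
0: —
1: 253
2: 425 -> 974 -> 848 -> 740 -> 605
3: 894 -> 336
4: —
5: —
6: 861 -> 843
7: 457 -> 799
8: —

7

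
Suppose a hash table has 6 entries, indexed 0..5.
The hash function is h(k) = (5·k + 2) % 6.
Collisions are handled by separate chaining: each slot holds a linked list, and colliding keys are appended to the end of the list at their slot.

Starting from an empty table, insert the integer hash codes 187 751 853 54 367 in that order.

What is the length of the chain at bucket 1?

4

Insert 187: h=1, bucket 1 empty -> new chain.
Insert 751: h=1, bucket 1 nonempty -> append to chain.
Insert 853: h=1, bucket 1 nonempty -> append to chain.
Insert 54: h=2, bucket 2 empty -> new chain.
Insert 367: h=1, bucket 1 nonempty -> append to chain.
Final buckets:
0: _
1: 187 -> 751 -> 853 -> 367
2: 54
3: _
4: _
5: _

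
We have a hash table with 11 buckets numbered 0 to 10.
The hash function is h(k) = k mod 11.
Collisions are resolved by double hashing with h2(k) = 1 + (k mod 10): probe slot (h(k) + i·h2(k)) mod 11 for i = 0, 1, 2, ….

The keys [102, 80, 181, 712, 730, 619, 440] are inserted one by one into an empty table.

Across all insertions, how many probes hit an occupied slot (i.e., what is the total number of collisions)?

4

102: h=3 => slot 3
80: h=3, h2=1, probe 3,4 => slot 4
181: h=5 => slot 5
712: h=8 => slot 8
730: h=4, h2=1, probe 4,5,6 => slot 6
619: h=3, h2=10, probe 3,2 => slot 2
440: h=0 => slot 0
Table: [440, _, 619, 102, 80, 181, 730, _, 712, _, _]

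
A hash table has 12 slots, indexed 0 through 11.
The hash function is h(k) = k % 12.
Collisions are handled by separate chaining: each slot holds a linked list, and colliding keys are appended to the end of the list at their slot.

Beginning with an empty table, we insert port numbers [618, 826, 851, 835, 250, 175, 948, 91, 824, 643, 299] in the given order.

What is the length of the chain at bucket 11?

2

Insert 618: h=6, bucket 6 empty → new chain.
Insert 826: h=10, bucket 10 empty → new chain.
Insert 851: h=11, bucket 11 empty → new chain.
Insert 835: h=7, bucket 7 empty → new chain.
Insert 250: h=10, bucket 10 nonempty → append to chain.
Insert 175: h=7, bucket 7 nonempty → append to chain.
Insert 948: h=0, bucket 0 empty → new chain.
Insert 91: h=7, bucket 7 nonempty → append to chain.
Insert 824: h=8, bucket 8 empty → new chain.
Insert 643: h=7, bucket 7 nonempty → append to chain.
Insert 299: h=11, bucket 11 nonempty → append to chain.
Final buckets:
0: 948
1: _
2: _
3: _
4: _
5: _
6: 618
7: 835 -> 175 -> 91 -> 643
8: 824
9: _
10: 826 -> 250
11: 851 -> 299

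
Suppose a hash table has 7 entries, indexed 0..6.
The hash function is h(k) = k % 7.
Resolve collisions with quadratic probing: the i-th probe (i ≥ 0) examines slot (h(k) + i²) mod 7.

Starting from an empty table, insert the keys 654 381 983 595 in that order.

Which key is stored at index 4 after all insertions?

381

Insert 654: h=3, slot 3 empty -> index 3.
Insert 381: h=3, slot 3 occupied -> index 4.
Insert 983: h=3, slots 3,4 occupied -> index 0.
Insert 595: h=0, slot 0 occupied -> index 1.
Table: [983, 595, —, 654, 381, —, —]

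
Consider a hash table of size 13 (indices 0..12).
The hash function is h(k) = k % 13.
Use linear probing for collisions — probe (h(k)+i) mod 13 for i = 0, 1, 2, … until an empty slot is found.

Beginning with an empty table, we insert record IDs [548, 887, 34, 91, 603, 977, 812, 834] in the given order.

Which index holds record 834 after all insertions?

548: h=2 => slot 2
887: h=3 => slot 3
34: h=8 => slot 8
91: h=0 => slot 0
603: h=5 => slot 5
977: h=2, probe 2,3,4 => slot 4
812: h=6 => slot 6
834: h=2, probe 2,3,4,5,6,7 => slot 7
Table: [91, -, 548, 887, 977, 603, 812, 834, 34, -, -, -, -]

7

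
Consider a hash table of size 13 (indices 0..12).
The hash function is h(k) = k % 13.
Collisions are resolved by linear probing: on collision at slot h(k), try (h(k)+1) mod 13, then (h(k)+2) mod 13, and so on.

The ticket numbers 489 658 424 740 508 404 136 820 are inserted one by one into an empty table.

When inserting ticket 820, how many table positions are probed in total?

3

Insert 489: h=8, slot 8 empty -> index 8.
Insert 658: h=8, slot 8 occupied -> index 9.
Insert 424: h=8, slots 8,9 occupied -> index 10.
Insert 740: h=12, slot 12 empty -> index 12.
Insert 508: h=1, slot 1 empty -> index 1.
Insert 404: h=1, slot 1 occupied -> index 2.
Insert 136: h=6, slot 6 empty -> index 6.
Insert 820: h=1, slots 1,2 occupied -> index 3.
Table: [., 508, 404, 820, ., ., 136, ., 489, 658, 424, ., 740]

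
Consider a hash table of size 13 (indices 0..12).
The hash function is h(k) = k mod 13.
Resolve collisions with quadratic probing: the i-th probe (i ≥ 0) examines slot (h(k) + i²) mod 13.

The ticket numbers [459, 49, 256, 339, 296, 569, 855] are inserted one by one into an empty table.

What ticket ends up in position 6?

Insert 459: h=4, slot 4 empty -> index 4.
Insert 49: h=10, slot 10 empty -> index 10.
Insert 256: h=9, slot 9 empty -> index 9.
Insert 339: h=1, slot 1 empty -> index 1.
Insert 296: h=10, slot 10 occupied -> index 11.
Insert 569: h=10, slots 10,11,1 occupied -> index 6.
Insert 855: h=10, slots 10,11,1,6 occupied -> index 0.
Table: [855, 339, ., ., 459, ., 569, ., ., 256, 49, 296, .]

569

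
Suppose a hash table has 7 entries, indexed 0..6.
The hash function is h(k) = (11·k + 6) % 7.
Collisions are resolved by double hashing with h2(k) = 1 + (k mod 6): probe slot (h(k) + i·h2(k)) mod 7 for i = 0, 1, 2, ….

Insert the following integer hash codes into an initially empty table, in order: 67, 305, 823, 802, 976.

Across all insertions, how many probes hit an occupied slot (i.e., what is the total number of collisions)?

3

67 hashes to 1; slot 1 is free -> place at 1.
305 hashes to 1, h2=6; 1 taken -> place at 0.
823 hashes to 1, h2=2; 1 taken -> place at 3.
802 hashes to 1, h2=5; 1 taken -> place at 6.
976 hashes to 4; slot 4 is free -> place at 4.
Table: [305, 67, —, 823, 976, —, 802]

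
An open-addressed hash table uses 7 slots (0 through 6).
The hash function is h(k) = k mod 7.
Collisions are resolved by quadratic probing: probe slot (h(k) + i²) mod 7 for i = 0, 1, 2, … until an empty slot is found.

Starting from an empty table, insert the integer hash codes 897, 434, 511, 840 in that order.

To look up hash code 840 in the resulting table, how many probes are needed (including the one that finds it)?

897 hashes to 1; slot 1 is free => place at 1.
434 hashes to 0; slot 0 is free => place at 0.
511 hashes to 0; 0,1 taken => place at 4.
840 hashes to 0; 0,1,4 taken => place at 2.
Table: [434, 897, 840, ., 511, ., .]
Lookup 840: h=0, probe 0,1,4,2 → found at 2.

4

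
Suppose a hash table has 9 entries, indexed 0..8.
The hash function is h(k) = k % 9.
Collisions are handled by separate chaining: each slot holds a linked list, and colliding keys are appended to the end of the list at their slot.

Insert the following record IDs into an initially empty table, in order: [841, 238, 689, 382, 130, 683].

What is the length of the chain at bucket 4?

Insert 841: h=4, bucket 4 empty -> new chain.
Insert 238: h=4, bucket 4 nonempty -> append to chain.
Insert 689: h=5, bucket 5 empty -> new chain.
Insert 382: h=4, bucket 4 nonempty -> append to chain.
Insert 130: h=4, bucket 4 nonempty -> append to chain.
Insert 683: h=8, bucket 8 empty -> new chain.
Final buckets:
0: -
1: -
2: -
3: -
4: 841 -> 238 -> 382 -> 130
5: 689
6: -
7: -
8: 683

4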